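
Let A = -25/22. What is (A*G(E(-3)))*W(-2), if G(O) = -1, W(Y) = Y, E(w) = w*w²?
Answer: -25/11 ≈ -2.2727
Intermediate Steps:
A = -25/22 (A = -25*1/22 = -25/22 ≈ -1.1364)
E(w) = w³
(A*G(E(-3)))*W(-2) = -25/22*(-1)*(-2) = (25/22)*(-2) = -25/11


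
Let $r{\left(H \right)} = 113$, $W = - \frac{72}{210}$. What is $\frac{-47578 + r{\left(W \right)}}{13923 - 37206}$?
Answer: $\frac{47465}{23283} \approx 2.0386$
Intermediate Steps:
$W = - \frac{12}{35}$ ($W = \left(-72\right) \frac{1}{210} = - \frac{12}{35} \approx -0.34286$)
$\frac{-47578 + r{\left(W \right)}}{13923 - 37206} = \frac{-47578 + 113}{13923 - 37206} = - \frac{47465}{-23283} = \left(-47465\right) \left(- \frac{1}{23283}\right) = \frac{47465}{23283}$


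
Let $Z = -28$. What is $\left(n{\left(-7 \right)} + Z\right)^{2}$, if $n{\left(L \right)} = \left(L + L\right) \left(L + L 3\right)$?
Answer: $132496$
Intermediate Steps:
$n{\left(L \right)} = 8 L^{2}$ ($n{\left(L \right)} = 2 L \left(L + 3 L\right) = 2 L 4 L = 8 L^{2}$)
$\left(n{\left(-7 \right)} + Z\right)^{2} = \left(8 \left(-7\right)^{2} - 28\right)^{2} = \left(8 \cdot 49 - 28\right)^{2} = \left(392 - 28\right)^{2} = 364^{2} = 132496$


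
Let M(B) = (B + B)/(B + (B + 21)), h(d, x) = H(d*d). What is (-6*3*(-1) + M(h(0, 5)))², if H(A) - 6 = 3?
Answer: 57600/169 ≈ 340.83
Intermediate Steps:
H(A) = 9 (H(A) = 6 + 3 = 9)
h(d, x) = 9
M(B) = 2*B/(21 + 2*B) (M(B) = (2*B)/(B + (21 + B)) = (2*B)/(21 + 2*B) = 2*B/(21 + 2*B))
(-6*3*(-1) + M(h(0, 5)))² = (-6*3*(-1) + 2*9/(21 + 2*9))² = (-18*(-1) + 2*9/(21 + 18))² = (18 + 2*9/39)² = (18 + 2*9*(1/39))² = (18 + 6/13)² = (240/13)² = 57600/169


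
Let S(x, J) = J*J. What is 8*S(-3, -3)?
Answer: 72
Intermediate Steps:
S(x, J) = J²
8*S(-3, -3) = 8*(-3)² = 8*9 = 72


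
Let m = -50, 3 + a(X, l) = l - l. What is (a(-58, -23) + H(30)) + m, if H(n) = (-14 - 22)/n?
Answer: -271/5 ≈ -54.200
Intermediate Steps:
a(X, l) = -3 (a(X, l) = -3 + (l - l) = -3 + 0 = -3)
H(n) = -36/n
(a(-58, -23) + H(30)) + m = (-3 - 36/30) - 50 = (-3 - 36*1/30) - 50 = (-3 - 6/5) - 50 = -21/5 - 50 = -271/5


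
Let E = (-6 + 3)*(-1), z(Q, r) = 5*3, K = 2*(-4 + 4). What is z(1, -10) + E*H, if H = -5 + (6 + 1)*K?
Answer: 0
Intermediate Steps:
K = 0 (K = 2*0 = 0)
z(Q, r) = 15
E = 3 (E = -3*(-1) = 3)
H = -5 (H = -5 + (6 + 1)*0 = -5 + 7*0 = -5 + 0 = -5)
z(1, -10) + E*H = 15 + 3*(-5) = 15 - 15 = 0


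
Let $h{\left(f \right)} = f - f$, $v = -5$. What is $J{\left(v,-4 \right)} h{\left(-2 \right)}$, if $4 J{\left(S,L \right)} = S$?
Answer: $0$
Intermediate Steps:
$J{\left(S,L \right)} = \frac{S}{4}$
$h{\left(f \right)} = 0$
$J{\left(v,-4 \right)} h{\left(-2 \right)} = \frac{1}{4} \left(-5\right) 0 = \left(- \frac{5}{4}\right) 0 = 0$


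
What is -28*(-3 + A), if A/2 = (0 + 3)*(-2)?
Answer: 420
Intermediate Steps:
A = -12 (A = 2*((0 + 3)*(-2)) = 2*(3*(-2)) = 2*(-6) = -12)
-28*(-3 + A) = -28*(-3 - 12) = -28*(-15) = 420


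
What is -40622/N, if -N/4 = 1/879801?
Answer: 17869638111/2 ≈ 8.9348e+9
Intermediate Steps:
N = -4/879801 ≈ -4.5465e-6
-40622/N = -40622/(-4/879801) = -40622*(-879801/4) = 17869638111/2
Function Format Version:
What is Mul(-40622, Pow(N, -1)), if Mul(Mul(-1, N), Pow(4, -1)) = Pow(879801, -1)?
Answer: Rational(17869638111, 2) ≈ 8.9348e+9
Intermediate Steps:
N = Rational(-4, 879801) (N = Mul(-4, Pow(879801, -1)) = Mul(-4, Rational(1, 879801)) = Rational(-4, 879801) ≈ -4.5465e-6)
Mul(-40622, Pow(N, -1)) = Mul(-40622, Pow(Rational(-4, 879801), -1)) = Mul(-40622, Rational(-879801, 4)) = Rational(17869638111, 2)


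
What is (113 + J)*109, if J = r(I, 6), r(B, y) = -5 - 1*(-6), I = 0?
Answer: 12426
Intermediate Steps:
r(B, y) = 1 (r(B, y) = -5 + 6 = 1)
J = 1
(113 + J)*109 = (113 + 1)*109 = 114*109 = 12426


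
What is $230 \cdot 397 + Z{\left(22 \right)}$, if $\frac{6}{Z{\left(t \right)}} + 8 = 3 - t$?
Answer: $\frac{821788}{9} \approx 91310.0$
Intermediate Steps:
$Z{\left(t \right)} = \frac{6}{-5 - t}$ ($Z{\left(t \right)} = \frac{6}{-8 - \left(-3 + t\right)} = \frac{6}{-5 - t}$)
$230 \cdot 397 + Z{\left(22 \right)} = 230 \cdot 397 - \frac{6}{5 + 22} = 91310 - \frac{6}{27} = 91310 - \frac{2}{9} = \frac{821788}{9}$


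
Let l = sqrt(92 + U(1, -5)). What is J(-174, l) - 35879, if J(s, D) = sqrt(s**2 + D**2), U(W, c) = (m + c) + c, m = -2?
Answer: -35879 + 2*sqrt(7589) ≈ -35705.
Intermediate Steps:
U(W, c) = -2 + 2*c (U(W, c) = (-2 + c) + c = -2 + 2*c)
l = 4*sqrt(5) (l = sqrt(92 + (-2 + 2*(-5))) = sqrt(92 + (-2 - 10)) = sqrt(92 - 12) = sqrt(80) = 4*sqrt(5) ≈ 8.9443)
J(s, D) = sqrt(D**2 + s**2)
J(-174, l) - 35879 = sqrt((4*sqrt(5))**2 + (-174)**2) - 35879 = sqrt(80 + 30276) - 35879 = sqrt(30356) - 35879 = 2*sqrt(7589) - 35879 = -35879 + 2*sqrt(7589)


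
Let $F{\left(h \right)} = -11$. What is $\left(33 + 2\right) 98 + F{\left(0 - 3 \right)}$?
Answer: $3419$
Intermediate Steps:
$\left(33 + 2\right) 98 + F{\left(0 - 3 \right)} = \left(33 + 2\right) 98 - 11 = 35 \cdot 98 - 11 = 3430 - 11 = 3419$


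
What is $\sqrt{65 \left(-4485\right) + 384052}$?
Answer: $\sqrt{92527} \approx 304.18$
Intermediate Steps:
$\sqrt{65 \left(-4485\right) + 384052} = \sqrt{-291525 + 384052} = \sqrt{92527}$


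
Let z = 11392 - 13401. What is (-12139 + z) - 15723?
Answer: -29871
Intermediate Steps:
z = -2009
(-12139 + z) - 15723 = (-12139 - 2009) - 15723 = -14148 - 15723 = -29871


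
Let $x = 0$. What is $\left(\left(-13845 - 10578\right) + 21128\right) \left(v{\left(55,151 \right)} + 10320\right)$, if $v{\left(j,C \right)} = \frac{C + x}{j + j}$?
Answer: $- \frac{748196309}{22} \approx -3.4009 \cdot 10^{7}$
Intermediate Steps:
$v{\left(j,C \right)} = \frac{C}{2 j}$ ($v{\left(j,C \right)} = \frac{C + 0}{j + j} = \frac{C}{2 j}$)
$\left(\left(-13845 - 10578\right) + 21128\right) \left(v{\left(55,151 \right)} + 10320\right) = \left(\left(-13845 - 10578\right) + 21128\right) \left(\frac{1}{2} \cdot 151 \cdot \frac{1}{55} + 10320\right) = \left(-24423 + 21128\right) \left(\frac{151}{110} + 10320\right) = \left(-3295\right) \frac{1135351}{110} = - \frac{748196309}{22}$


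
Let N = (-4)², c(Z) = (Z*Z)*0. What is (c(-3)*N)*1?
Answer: 0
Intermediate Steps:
c(Z) = 0 (c(Z) = Z²*0 = 0)
N = 16
(c(-3)*N)*1 = (0*16)*1 = 0*1 = 0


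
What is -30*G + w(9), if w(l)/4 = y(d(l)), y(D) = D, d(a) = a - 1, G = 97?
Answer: -2878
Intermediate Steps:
d(a) = -1 + a
w(l) = -4 + 4*l (w(l) = 4*(-1 + l) = -4 + 4*l)
-30*G + w(9) = -30*97 + (-4 + 4*9) = -2910 + (-4 + 36) = -2910 + 32 = -2878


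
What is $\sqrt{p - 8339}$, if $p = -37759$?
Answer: $3 i \sqrt{5122} \approx 214.7 i$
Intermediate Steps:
$\sqrt{p - 8339} = \sqrt{-37759 - 8339} = \sqrt{-46098} = 3 i \sqrt{5122}$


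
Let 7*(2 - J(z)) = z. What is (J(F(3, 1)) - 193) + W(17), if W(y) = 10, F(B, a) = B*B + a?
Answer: -1277/7 ≈ -182.43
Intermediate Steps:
F(B, a) = a + B² (F(B, a) = B² + a = a + B²)
J(z) = 2 - z/7
(J(F(3, 1)) - 193) + W(17) = ((2 - (1 + 3²)/7) - 193) + 10 = ((2 - (1 + 9)/7) - 193) + 10 = ((2 - ⅐*10) - 193) + 10 = ((2 - 10/7) - 193) + 10 = (4/7 - 193) + 10 = -1347/7 + 10 = -1277/7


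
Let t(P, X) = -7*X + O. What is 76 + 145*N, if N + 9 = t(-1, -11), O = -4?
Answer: 9356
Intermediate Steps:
t(P, X) = -4 - 7*X (t(P, X) = -7*X - 4 = -4 - 7*X)
N = 64 (N = -9 + (-4 - 7*(-11)) = -9 + (-4 + 77) = -9 + 73 = 64)
76 + 145*N = 76 + 145*64 = 76 + 9280 = 9356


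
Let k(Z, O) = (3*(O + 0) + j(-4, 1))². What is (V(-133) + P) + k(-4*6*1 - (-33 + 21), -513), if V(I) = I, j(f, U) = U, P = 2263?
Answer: 2367574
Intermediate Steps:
k(Z, O) = (1 + 3*O)² (k(Z, O) = (3*(O + 0) + 1)² = (3*O + 1)² = (1 + 3*O)²)
(V(-133) + P) + k(-4*6*1 - (-33 + 21), -513) = (-133 + 2263) + (1 + 3*(-513))² = 2130 + (1 - 1539)² = 2130 + (-1538)² = 2130 + 2365444 = 2367574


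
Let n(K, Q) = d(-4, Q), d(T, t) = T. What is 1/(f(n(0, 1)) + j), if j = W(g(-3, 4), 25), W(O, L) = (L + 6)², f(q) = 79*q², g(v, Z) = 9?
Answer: 1/2225 ≈ 0.00044944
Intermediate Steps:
n(K, Q) = -4
W(O, L) = (6 + L)²
j = 961 (j = (6 + 25)² = 31² = 961)
1/(f(n(0, 1)) + j) = 1/(79*(-4)² + 961) = 1/(79*16 + 961) = 1/(1264 + 961) = 1/2225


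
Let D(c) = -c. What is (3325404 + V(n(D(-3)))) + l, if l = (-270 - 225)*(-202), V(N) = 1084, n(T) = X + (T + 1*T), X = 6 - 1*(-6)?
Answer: 3426478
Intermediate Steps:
X = 12 (X = 6 + 6 = 12)
n(T) = 12 + 2*T (n(T) = 12 + (T + 1*T) = 12 + (T + T) = 12 + 2*T)
l = 99990 (l = -495*(-202) = 99990)
(3325404 + V(n(D(-3)))) + l = (3325404 + 1084) + 99990 = 3326488 + 99990 = 3426478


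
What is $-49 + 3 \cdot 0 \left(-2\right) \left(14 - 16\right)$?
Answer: $-49$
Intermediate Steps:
$-49 + 3 \cdot 0 \left(-2\right) \left(14 - 16\right) = -49 + 0 \left(-2\right) \left(-2\right) = -49 + 0 \left(-2\right) = -49 + 0 = -49$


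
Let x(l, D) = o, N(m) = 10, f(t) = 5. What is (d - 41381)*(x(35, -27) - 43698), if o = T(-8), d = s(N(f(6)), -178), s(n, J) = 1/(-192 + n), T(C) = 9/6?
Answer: 658186658799/364 ≈ 1.8082e+9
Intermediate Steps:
T(C) = 3/2 (T(C) = 9*(⅙) = 3/2)
d = -1/182 (d = 1/(-192 + 10) = 1/(-182) = -1/182 ≈ -0.0054945)
o = 3/2 ≈ 1.5000
x(l, D) = 3/2
(d - 41381)*(x(35, -27) - 43698) = (-1/182 - 41381)*(3/2 - 43698) = -7531343/182*(-87393/2) = 658186658799/364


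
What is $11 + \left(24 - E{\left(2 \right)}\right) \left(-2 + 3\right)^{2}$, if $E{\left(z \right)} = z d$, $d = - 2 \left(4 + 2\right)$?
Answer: $59$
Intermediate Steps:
$d = -12$ ($d = \left(-2\right) 6 = -12$)
$E{\left(z \right)} = - 12 z$ ($E{\left(z \right)} = z \left(-12\right) = - 12 z$)
$11 + \left(24 - E{\left(2 \right)}\right) \left(-2 + 3\right)^{2} = 11 + \left(24 - \left(-12\right) 2\right) \left(-2 + 3\right)^{2} = 11 + \left(24 - -24\right) 1^{2} = 11 + \left(24 + 24\right) 1 = 11 + 48 \cdot 1 = 11 + 48 = 59$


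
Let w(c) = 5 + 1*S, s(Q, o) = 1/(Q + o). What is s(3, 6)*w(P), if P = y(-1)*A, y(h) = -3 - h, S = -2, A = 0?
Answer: ⅓ ≈ 0.33333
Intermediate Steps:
P = 0 (P = (-3 - 1*(-1))*0 = (-3 + 1)*0 = -2*0 = 0)
w(c) = 3 (w(c) = 5 + 1*(-2) = 5 - 2 = 3)
s(3, 6)*w(P) = 3/(3 + 6) = 3/9 = (⅑)*3 = ⅓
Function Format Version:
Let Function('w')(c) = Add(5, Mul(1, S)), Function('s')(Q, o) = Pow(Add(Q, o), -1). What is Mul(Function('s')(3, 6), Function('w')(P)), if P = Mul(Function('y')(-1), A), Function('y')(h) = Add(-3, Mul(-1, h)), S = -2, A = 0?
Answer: Rational(1, 3) ≈ 0.33333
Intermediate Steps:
P = 0 (P = Mul(Add(-3, Mul(-1, -1)), 0) = Mul(Add(-3, 1), 0) = Mul(-2, 0) = 0)
Function('w')(c) = 3 (Function('w')(c) = Add(5, Mul(1, -2)) = Add(5, -2) = 3)
Mul(Function('s')(3, 6), Function('w')(P)) = Mul(Pow(Add(3, 6), -1), 3) = Mul(Pow(9, -1), 3) = Mul(Rational(1, 9), 3) = Rational(1, 3)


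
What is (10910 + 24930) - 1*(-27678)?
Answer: 63518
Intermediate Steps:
(10910 + 24930) - 1*(-27678) = 35840 + 27678 = 63518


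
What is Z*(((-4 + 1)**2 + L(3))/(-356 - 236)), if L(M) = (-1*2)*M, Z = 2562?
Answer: -3843/296 ≈ -12.983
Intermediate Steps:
L(M) = -2*M
Z*(((-4 + 1)**2 + L(3))/(-356 - 236)) = 2562*(((-4 + 1)**2 - 2*3)/(-356 - 236)) = 2562*(((-3)**2 - 6)/(-592)) = 2562*((9 - 6)*(-1/592)) = 2562*(3*(-1/592)) = 2562*(-3/592) = -3843/296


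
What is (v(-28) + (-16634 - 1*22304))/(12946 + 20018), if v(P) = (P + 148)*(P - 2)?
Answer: -21269/16482 ≈ -1.2904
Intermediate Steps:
v(P) = (-2 + P)*(148 + P) (v(P) = (148 + P)*(-2 + P) = (-2 + P)*(148 + P))
(v(-28) + (-16634 - 1*22304))/(12946 + 20018) = ((-296 + (-28)² + 146*(-28)) + (-16634 - 1*22304))/(12946 + 20018) = ((-296 + 784 - 4088) + (-16634 - 22304))/32964 = (-3600 - 38938)*(1/32964) = -42538*1/32964 = -21269/16482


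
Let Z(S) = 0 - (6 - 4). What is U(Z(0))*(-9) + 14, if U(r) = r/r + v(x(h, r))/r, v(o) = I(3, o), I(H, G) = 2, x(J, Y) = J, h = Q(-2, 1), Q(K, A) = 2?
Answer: 14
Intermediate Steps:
h = 2
v(o) = 2
Z(S) = -2 (Z(S) = 0 - 1*2 = 0 - 2 = -2)
U(r) = 1 + 2/r (U(r) = r/r + 2/r = 1 + 2/r)
U(Z(0))*(-9) + 14 = ((2 - 2)/(-2))*(-9) + 14 = -½*0*(-9) + 14 = 0*(-9) + 14 = 0 + 14 = 14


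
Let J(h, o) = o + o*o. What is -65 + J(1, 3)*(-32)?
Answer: -449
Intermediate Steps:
J(h, o) = o + o**2
-65 + J(1, 3)*(-32) = -65 + (3*(1 + 3))*(-32) = -65 + (3*4)*(-32) = -65 + 12*(-32) = -65 - 384 = -449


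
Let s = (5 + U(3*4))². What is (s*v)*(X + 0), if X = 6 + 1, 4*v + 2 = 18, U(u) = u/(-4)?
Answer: 112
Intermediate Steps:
U(u) = -u/4 (U(u) = u*(-¼) = -u/4)
v = 4 (v = -½ + (¼)*18 = -½ + 9/2 = 4)
X = 7
s = 4 (s = (5 - 3*4/4)² = (5 - ¼*12)² = (5 - 3)² = 2² = 4)
(s*v)*(X + 0) = (4*4)*(7 + 0) = 16*7 = 112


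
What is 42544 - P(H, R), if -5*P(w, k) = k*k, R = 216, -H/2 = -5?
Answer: 259376/5 ≈ 51875.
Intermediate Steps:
H = 10 (H = -2*(-5) = 10)
P(w, k) = -k**2/5 (P(w, k) = -k*k/5 = -k**2/5)
42544 - P(H, R) = 42544 - (-1)*216**2/5 = 42544 - (-1)*46656/5 = 42544 - 1*(-46656/5) = 42544 + 46656/5 = 259376/5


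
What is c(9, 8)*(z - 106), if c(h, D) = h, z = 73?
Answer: -297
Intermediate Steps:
c(9, 8)*(z - 106) = 9*(73 - 106) = 9*(-33) = -297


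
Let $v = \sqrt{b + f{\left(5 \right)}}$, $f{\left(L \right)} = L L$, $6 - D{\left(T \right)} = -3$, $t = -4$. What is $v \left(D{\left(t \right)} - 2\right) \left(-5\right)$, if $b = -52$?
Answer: $- 105 i \sqrt{3} \approx - 181.87 i$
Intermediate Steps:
$D{\left(T \right)} = 9$ ($D{\left(T \right)} = 6 - -3 = 6 + 3 = 9$)
$f{\left(L \right)} = L^{2}$
$v = 3 i \sqrt{3}$ ($v = \sqrt{-52 + 5^{2}} = \sqrt{-52 + 25} = \sqrt{-27} = 3 i \sqrt{3} \approx 5.1962 i$)
$v \left(D{\left(t \right)} - 2\right) \left(-5\right) = 3 i \sqrt{3} \left(9 - 2\right) \left(-5\right) = 3 i \sqrt{3} \cdot 7 \left(-5\right) = 3 i \sqrt{3} \left(-35\right) = - 105 i \sqrt{3}$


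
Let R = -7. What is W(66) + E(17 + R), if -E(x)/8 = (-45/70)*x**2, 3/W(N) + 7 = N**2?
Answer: 15656421/30443 ≈ 514.29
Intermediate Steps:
W(N) = 3/(-7 + N**2)
E(x) = 36*x**2/7 (E(x) = -8*(-45/70)*x**2 = -8*(-45*1/70)*x**2 = -(-36)*x**2/7 = 36*x**2/7)
W(66) + E(17 + R) = 3/(-7 + 66**2) + 36*(17 - 7)**2/7 = 3/(-7 + 4356) + (36/7)*10**2 = 3/4349 + (36/7)*100 = 3*(1/4349) + 3600/7 = 3/4349 + 3600/7 = 15656421/30443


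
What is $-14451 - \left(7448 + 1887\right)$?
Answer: $-23786$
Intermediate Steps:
$-14451 - \left(7448 + 1887\right) = -14451 - 9335 = -23786$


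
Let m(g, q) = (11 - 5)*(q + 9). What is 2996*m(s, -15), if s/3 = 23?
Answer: -107856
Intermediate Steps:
s = 69 (s = 3*23 = 69)
m(g, q) = 54 + 6*q (m(g, q) = 6*(9 + q) = 54 + 6*q)
2996*m(s, -15) = 2996*(54 + 6*(-15)) = 2996*(54 - 90) = 2996*(-36) = -107856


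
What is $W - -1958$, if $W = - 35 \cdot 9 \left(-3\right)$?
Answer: $2903$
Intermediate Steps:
$W = 945$ ($W = \left(-35\right) \left(-27\right) = 945$)
$W - -1958 = 945 - -1958 = 945 + 1958 = 2903$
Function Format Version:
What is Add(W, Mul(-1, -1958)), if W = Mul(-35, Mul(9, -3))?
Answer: 2903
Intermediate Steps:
W = 945 (W = Mul(-35, -27) = 945)
Add(W, Mul(-1, -1958)) = Add(945, Mul(-1, -1958)) = Add(945, 1958) = 2903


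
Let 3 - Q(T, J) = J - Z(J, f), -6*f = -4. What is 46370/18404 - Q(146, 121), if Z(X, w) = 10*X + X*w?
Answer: -32303081/27606 ≈ -1170.1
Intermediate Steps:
f = ⅔ (f = -⅙*(-4) = ⅔ ≈ 0.66667)
Q(T, J) = 3 + 29*J/3 (Q(T, J) = 3 - (J - J*(10 + ⅔)) = 3 - (J - J*32/3) = 3 - (J - 32*J/3) = 3 - (-29)*J/3 = 3 + 29*J/3)
46370/18404 - Q(146, 121) = 46370/18404 - (3 + (29/3)*121) = 46370*(1/18404) - (3 + 3509/3) = 23185/9202 - 1*3518/3 = 23185/9202 - 3518/3 = -32303081/27606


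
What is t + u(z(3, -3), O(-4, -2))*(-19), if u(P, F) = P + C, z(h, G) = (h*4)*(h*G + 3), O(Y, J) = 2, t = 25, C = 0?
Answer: 1393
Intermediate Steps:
z(h, G) = 4*h*(3 + G*h) (z(h, G) = (4*h)*(G*h + 3) = (4*h)*(3 + G*h) = 4*h*(3 + G*h))
u(P, F) = P (u(P, F) = P + 0 = P)
t + u(z(3, -3), O(-4, -2))*(-19) = 25 + (4*3*(3 - 3*3))*(-19) = 25 + (4*3*(3 - 9))*(-19) = 25 + (4*3*(-6))*(-19) = 25 - 72*(-19) = 25 + 1368 = 1393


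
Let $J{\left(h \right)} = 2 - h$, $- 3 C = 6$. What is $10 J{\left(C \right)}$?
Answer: $40$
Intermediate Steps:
$C = -2$ ($C = \left(- \frac{1}{3}\right) 6 = -2$)
$10 J{\left(C \right)} = 10 \left(2 - -2\right) = 10 \left(2 + 2\right) = 10 \cdot 4 = 40$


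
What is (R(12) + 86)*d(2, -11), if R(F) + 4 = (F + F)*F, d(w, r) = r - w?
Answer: -4810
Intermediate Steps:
R(F) = -4 + 2*F² (R(F) = -4 + (F + F)*F = -4 + (2*F)*F = -4 + 2*F²)
(R(12) + 86)*d(2, -11) = ((-4 + 2*12²) + 86)*(-11 - 1*2) = ((-4 + 2*144) + 86)*(-11 - 2) = ((-4 + 288) + 86)*(-13) = (284 + 86)*(-13) = 370*(-13) = -4810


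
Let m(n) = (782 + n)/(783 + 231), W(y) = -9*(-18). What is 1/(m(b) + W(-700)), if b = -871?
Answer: 1014/164179 ≈ 0.0061762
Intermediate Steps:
W(y) = 162
m(n) = 391/507 + n/1014 (m(n) = (782 + n)/1014 = (782 + n)*(1/1014) = 391/507 + n/1014)
1/(m(b) + W(-700)) = 1/((391/507 + (1/1014)*(-871)) + 162) = 1/((391/507 - 67/78) + 162) = 1/(-89/1014 + 162) = 1/(164179/1014) = 1014/164179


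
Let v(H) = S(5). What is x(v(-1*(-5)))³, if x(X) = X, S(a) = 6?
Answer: 216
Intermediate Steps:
v(H) = 6
x(v(-1*(-5)))³ = 6³ = 216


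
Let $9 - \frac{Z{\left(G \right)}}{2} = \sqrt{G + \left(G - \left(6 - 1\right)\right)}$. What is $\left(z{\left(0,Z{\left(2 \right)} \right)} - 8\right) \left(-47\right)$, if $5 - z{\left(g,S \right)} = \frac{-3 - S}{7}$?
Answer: $\frac{94 i}{7} \approx 13.429 i$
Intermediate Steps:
$Z{\left(G \right)} = 18 - 2 \sqrt{-5 + 2 G}$ ($Z{\left(G \right)} = 18 - 2 \sqrt{G + \left(G - \left(6 - 1\right)\right)} = 18 - 2 \sqrt{G + \left(G - 5\right)} = 18 - 2 \sqrt{G + \left(-5 + G\right)} = 18 - 2 \sqrt{-5 + 2 G}$)
$z{\left(g,S \right)} = \frac{38}{7} + \frac{S}{7}$ ($z{\left(g,S \right)} = 5 - \frac{-3 - S}{7} = 5 - \left(-3 - S\right) \frac{1}{7} = 5 - \left(- \frac{3}{7} - \frac{S}{7}\right) = 5 + \left(\frac{3}{7} + \frac{S}{7}\right) = \frac{38}{7} + \frac{S}{7}$)
$\left(z{\left(0,Z{\left(2 \right)} \right)} - 8\right) \left(-47\right) = \left(\left(\frac{38}{7} + \frac{18 - 2 \sqrt{-5 + 2 \cdot 2}}{7}\right) - 8\right) \left(-47\right) = \left(\left(\frac{38}{7} + \frac{18 - 2 \sqrt{-5 + 4}}{7}\right) - 8\right) \left(-47\right) = \left(\left(\frac{38}{7} + \frac{18 - 2 \sqrt{-1}}{7}\right) - 8\right) \left(-47\right) = \left(\left(\frac{38}{7} + \frac{18 - 2 i}{7}\right) - 8\right) \left(-47\right) = \left(\left(\frac{38}{7} + \left(\frac{18}{7} - \frac{2 i}{7}\right)\right) - 8\right) \left(-47\right) = \left(\left(8 - \frac{2 i}{7}\right) - 8\right) \left(-47\right) = - \frac{2 i}{7} \left(-47\right) = \frac{94 i}{7}$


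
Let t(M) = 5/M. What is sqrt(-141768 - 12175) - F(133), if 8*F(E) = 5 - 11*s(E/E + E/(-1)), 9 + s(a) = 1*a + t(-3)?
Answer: -4723/24 + I*sqrt(153943) ≈ -196.79 + 392.36*I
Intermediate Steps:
s(a) = -32/3 + a (s(a) = -9 + (1*a + 5/(-3)) = -9 + (a + 5*(-1/3)) = -9 + (a - 5/3) = -9 + (-5/3 + a) = -32/3 + a)
F(E) = 167/12 + 11*E/8 (F(E) = (5 - 11*(-32/3 + (E/E + E/(-1))))/8 = (5 - 11*(-32/3 + (1 + E*(-1))))/8 = (5 - 11*(-32/3 + (1 - E)))/8 = (5 - 11*(-29/3 - E))/8 = (5 + (319/3 + 11*E))/8 = (334/3 + 11*E)/8 = 167/12 + 11*E/8)
sqrt(-141768 - 12175) - F(133) = sqrt(-141768 - 12175) - (167/12 + (11/8)*133) = sqrt(-153943) - (167/12 + 1463/8) = I*sqrt(153943) - 1*4723/24 = I*sqrt(153943) - 4723/24 = -4723/24 + I*sqrt(153943)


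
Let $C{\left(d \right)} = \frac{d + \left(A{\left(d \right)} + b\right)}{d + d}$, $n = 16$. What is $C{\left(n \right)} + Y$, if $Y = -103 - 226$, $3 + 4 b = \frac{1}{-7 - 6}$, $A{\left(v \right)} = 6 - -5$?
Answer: $- \frac{136523}{416} \approx -328.18$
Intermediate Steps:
$A{\left(v \right)} = 11$ ($A{\left(v \right)} = 6 + 5 = 11$)
$b = - \frac{10}{13}$ ($b = - \frac{3}{4} + \frac{1}{4 \left(-7 - 6\right)} = - \frac{3}{4} + \frac{1}{4 \left(-13\right)} = - \frac{3}{4} + \frac{1}{4} \left(- \frac{1}{13}\right) = - \frac{3}{4} - \frac{1}{52} = - \frac{10}{13} \approx -0.76923$)
$Y = -329$
$C{\left(d \right)} = \frac{\frac{133}{13} + d}{2 d}$ ($C{\left(d \right)} = \frac{d + \left(11 - \frac{10}{13}\right)}{d + d} = \frac{d + \frac{133}{13}}{2 d} = \left(\frac{133}{13} + d\right) \frac{1}{2 d} = \frac{\frac{133}{13} + d}{2 d}$)
$C{\left(n \right)} + Y = \frac{133 + 13 \cdot 16}{26 \cdot 16} - 329 = \frac{1}{26} \cdot \frac{1}{16} \left(133 + 208\right) - 329 = \frac{1}{26} \cdot \frac{1}{16} \cdot 341 - 329 = \frac{341}{416} - 329 = - \frac{136523}{416}$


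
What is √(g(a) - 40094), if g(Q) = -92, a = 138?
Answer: I*√40186 ≈ 200.46*I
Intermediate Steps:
√(g(a) - 40094) = √(-92 - 40094) = √(-40186) = I*√40186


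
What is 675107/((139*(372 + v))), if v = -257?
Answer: 675107/15985 ≈ 42.234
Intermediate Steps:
675107/((139*(372 + v))) = 675107/((139*(372 - 257))) = 675107/((139*115)) = 675107/15985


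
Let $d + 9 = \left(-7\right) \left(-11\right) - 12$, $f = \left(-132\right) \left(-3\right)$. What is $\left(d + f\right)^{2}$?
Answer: $204304$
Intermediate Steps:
$f = 396$
$d = 56$ ($d = -9 - -65 = -9 + \left(77 - 12\right) = -9 + 65 = 56$)
$\left(d + f\right)^{2} = \left(56 + 396\right)^{2} = 452^{2} = 204304$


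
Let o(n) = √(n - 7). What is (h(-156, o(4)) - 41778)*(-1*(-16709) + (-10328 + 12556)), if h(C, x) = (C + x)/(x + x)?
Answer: -1582281035/2 + 492362*I*√3 ≈ -7.9114e+8 + 8.528e+5*I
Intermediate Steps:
o(n) = √(-7 + n)
h(C, x) = (C + x)/(2*x) (h(C, x) = (C + x)/((2*x)) = (C + x)*(1/(2*x)) = (C + x)/(2*x))
(h(-156, o(4)) - 41778)*(-1*(-16709) + (-10328 + 12556)) = ((-156 + √(-7 + 4))/(2*(√(-7 + 4))) - 41778)*(-1*(-16709) + (-10328 + 12556)) = ((-156 + √(-3))/(2*(√(-3))) - 41778)*(16709 + 2228) = ((-156 + I*√3)/(2*((I*√3))) - 41778)*18937 = ((-I*√3/3)*(-156 + I*√3)/2 - 41778)*18937 = (-I*√3*(-156 + I*√3)/6 - 41778)*18937 = (-41778 - I*√3*(-156 + I*√3)/6)*18937 = -791149986 - 18937*I*√3*(-156 + I*√3)/6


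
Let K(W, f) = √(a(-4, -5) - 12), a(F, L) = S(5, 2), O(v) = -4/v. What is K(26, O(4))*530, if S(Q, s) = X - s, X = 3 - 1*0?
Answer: 530*I*√11 ≈ 1757.8*I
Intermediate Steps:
X = 3 (X = 3 + 0 = 3)
S(Q, s) = 3 - s
a(F, L) = 1 (a(F, L) = 3 - 1*2 = 3 - 2 = 1)
K(W, f) = I*√11 (K(W, f) = √(1 - 12) = √(-11) = I*√11)
K(26, O(4))*530 = (I*√11)*530 = 530*I*√11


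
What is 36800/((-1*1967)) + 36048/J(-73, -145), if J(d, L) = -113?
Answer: -75064816/222271 ≈ -337.72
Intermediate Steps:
36800/((-1*1967)) + 36048/J(-73, -145) = 36800/((-1*1967)) + 36048/(-113) = 36800/(-1967) + 36048*(-1/113) = 36800*(-1/1967) - 36048/113 = -36800/1967 - 36048/113 = -75064816/222271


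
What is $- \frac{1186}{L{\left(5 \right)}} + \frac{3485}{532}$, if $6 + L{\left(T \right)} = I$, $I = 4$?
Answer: $\frac{318961}{532} \approx 599.55$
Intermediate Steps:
$L{\left(T \right)} = -2$ ($L{\left(T \right)} = -6 + 4 = -2$)
$- \frac{1186}{L{\left(5 \right)}} + \frac{3485}{532} = - \frac{1186}{-2} + \frac{3485}{532} = \left(-1186\right) \left(- \frac{1}{2}\right) + 3485 \cdot \frac{1}{532} = 593 + \frac{3485}{532} = \frac{318961}{532}$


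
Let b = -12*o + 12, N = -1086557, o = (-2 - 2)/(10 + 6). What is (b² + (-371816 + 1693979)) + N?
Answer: 235831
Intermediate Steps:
o = -¼ (o = -4/16 = -4*1/16 = -¼ ≈ -0.25000)
b = 15 (b = -12*(-¼) + 12 = 3 + 12 = 15)
(b² + (-371816 + 1693979)) + N = (15² + (-371816 + 1693979)) - 1086557 = (225 + 1322163) - 1086557 = 1322388 - 1086557 = 235831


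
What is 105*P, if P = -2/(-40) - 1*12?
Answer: -5019/4 ≈ -1254.8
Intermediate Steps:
P = -239/20 (P = -2*(-1/40) - 12 = 1/20 - 12 = -239/20 ≈ -11.950)
105*P = 105*(-239/20) = -5019/4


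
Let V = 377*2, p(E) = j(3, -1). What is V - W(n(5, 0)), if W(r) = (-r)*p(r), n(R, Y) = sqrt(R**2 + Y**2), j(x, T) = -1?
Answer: 749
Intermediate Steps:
p(E) = -1
V = 754
W(r) = r (W(r) = -r*(-1) = r)
V - W(n(5, 0)) = 754 - sqrt(5**2 + 0**2) = 754 - sqrt(25 + 0) = 754 - sqrt(25) = 754 - 1*5 = 754 - 5 = 749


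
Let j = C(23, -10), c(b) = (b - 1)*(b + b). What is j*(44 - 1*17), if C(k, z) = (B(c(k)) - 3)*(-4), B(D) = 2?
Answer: 108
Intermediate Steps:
c(b) = 2*b*(-1 + b) (c(b) = (-1 + b)*(2*b) = 2*b*(-1 + b))
C(k, z) = 4 (C(k, z) = (2 - 3)*(-4) = -1*(-4) = 4)
j = 4
j*(44 - 1*17) = 4*(44 - 1*17) = 4*(44 - 17) = 4*27 = 108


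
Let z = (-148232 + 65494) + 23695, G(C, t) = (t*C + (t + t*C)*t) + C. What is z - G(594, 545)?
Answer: -177113242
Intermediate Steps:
G(C, t) = C + C*t + t*(t + C*t) (G(C, t) = (C*t + (t + C*t)*t) + C = (C*t + t*(t + C*t)) + C = C + C*t + t*(t + C*t))
z = -59043 (z = -82738 + 23695 = -59043)
z - G(594, 545) = -59043 - (594 + 545**2 + 594*545 + 594*545**2) = -59043 - (594 + 297025 + 323730 + 594*297025) = -59043 - (594 + 297025 + 323730 + 176432850) = -59043 - 1*177054199 = -59043 - 177054199 = -177113242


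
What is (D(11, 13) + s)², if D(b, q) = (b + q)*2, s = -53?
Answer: 25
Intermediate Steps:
D(b, q) = 2*b + 2*q
(D(11, 13) + s)² = ((2*11 + 2*13) - 53)² = ((22 + 26) - 53)² = (48 - 53)² = (-5)² = 25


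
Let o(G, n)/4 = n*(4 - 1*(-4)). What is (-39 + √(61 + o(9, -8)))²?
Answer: (39 - I*√195)² ≈ 1326.0 - 1089.2*I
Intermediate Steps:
o(G, n) = 32*n (o(G, n) = 4*(n*(4 - 1*(-4))) = 4*(n*(4 + 4)) = 4*(n*8) = 4*(8*n) = 32*n)
(-39 + √(61 + o(9, -8)))² = (-39 + √(61 + 32*(-8)))² = (-39 + √(61 - 256))² = (-39 + √(-195))² = (-39 + I*√195)²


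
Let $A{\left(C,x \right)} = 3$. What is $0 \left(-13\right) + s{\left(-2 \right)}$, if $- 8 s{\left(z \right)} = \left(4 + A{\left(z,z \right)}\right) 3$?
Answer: $- \frac{21}{8} \approx -2.625$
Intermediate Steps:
$s{\left(z \right)} = - \frac{21}{8}$ ($s{\left(z \right)} = - \frac{\left(4 + 3\right) 3}{8} = - \frac{7 \cdot 3}{8} = \left(- \frac{1}{8}\right) 21 = - \frac{21}{8}$)
$0 \left(-13\right) + s{\left(-2 \right)} = 0 \left(-13\right) - \frac{21}{8} = 0 - \frac{21}{8} = - \frac{21}{8}$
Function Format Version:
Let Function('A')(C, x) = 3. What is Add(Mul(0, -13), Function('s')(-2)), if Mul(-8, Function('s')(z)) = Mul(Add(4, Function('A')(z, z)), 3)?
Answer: Rational(-21, 8) ≈ -2.6250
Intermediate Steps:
Function('s')(z) = Rational(-21, 8) (Function('s')(z) = Mul(Rational(-1, 8), Mul(Add(4, 3), 3)) = Mul(Rational(-1, 8), Mul(7, 3)) = Mul(Rational(-1, 8), 21) = Rational(-21, 8))
Add(Mul(0, -13), Function('s')(-2)) = Add(Mul(0, -13), Rational(-21, 8)) = Add(0, Rational(-21, 8)) = Rational(-21, 8)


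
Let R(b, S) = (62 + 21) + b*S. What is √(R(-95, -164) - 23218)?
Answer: I*√7555 ≈ 86.92*I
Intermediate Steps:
R(b, S) = 83 + S*b
√(R(-95, -164) - 23218) = √((83 - 164*(-95)) - 23218) = √((83 + 15580) - 23218) = √(15663 - 23218) = √(-7555) = I*√7555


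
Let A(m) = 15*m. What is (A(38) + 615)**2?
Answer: 1404225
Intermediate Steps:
(A(38) + 615)**2 = (15*38 + 615)**2 = (570 + 615)**2 = 1185**2 = 1404225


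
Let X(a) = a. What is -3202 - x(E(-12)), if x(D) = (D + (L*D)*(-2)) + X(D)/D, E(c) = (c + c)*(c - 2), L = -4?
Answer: -6227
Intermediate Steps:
E(c) = 2*c*(-2 + c) (E(c) = (2*c)*(-2 + c) = 2*c*(-2 + c))
x(D) = 1 + 9*D (x(D) = (D - 4*D*(-2)) + D/D = (D + 8*D) + 1 = 9*D + 1 = 1 + 9*D)
-3202 - x(E(-12)) = -3202 - (1 + 9*(2*(-12)*(-2 - 12))) = -3202 - (1 + 9*(2*(-12)*(-14))) = -3202 - (1 + 9*336) = -3202 - (1 + 3024) = -3202 - 1*3025 = -3202 - 3025 = -6227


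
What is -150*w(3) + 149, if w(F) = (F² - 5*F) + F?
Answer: 599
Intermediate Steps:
w(F) = F² - 4*F
-150*w(3) + 149 = -450*(-4 + 3) + 149 = -450*(-1) + 149 = -150*(-3) + 149 = 450 + 149 = 599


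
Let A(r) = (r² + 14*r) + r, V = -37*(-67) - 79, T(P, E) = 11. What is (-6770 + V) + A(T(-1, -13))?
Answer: -4084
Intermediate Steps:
V = 2400 (V = 2479 - 79 = 2400)
A(r) = r² + 15*r
(-6770 + V) + A(T(-1, -13)) = (-6770 + 2400) + 11*(15 + 11) = -4370 + 11*26 = -4370 + 286 = -4084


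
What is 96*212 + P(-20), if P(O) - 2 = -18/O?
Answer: 203549/10 ≈ 20355.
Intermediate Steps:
P(O) = 2 - 18/O
96*212 + P(-20) = 96*212 + (2 - 18/(-20)) = 20352 + (2 - 18*(-1/20)) = 20352 + (2 + 9/10) = 20352 + 29/10 = 203549/10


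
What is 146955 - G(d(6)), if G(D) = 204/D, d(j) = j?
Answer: 146921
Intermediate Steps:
146955 - G(d(6)) = 146955 - 204/6 = 146955 - 1*34 = 146955 - 34 = 146921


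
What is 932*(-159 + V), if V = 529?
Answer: 344840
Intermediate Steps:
932*(-159 + V) = 932*(-159 + 529) = 932*370 = 344840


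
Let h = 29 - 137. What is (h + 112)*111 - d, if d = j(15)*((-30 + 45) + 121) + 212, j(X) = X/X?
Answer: 96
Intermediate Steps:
h = -108
j(X) = 1
d = 348 (d = 1*((-30 + 45) + 121) + 212 = 1*(15 + 121) + 212 = 1*136 + 212 = 136 + 212 = 348)
(h + 112)*111 - d = (-108 + 112)*111 - 1*348 = 4*111 - 348 = 444 - 348 = 96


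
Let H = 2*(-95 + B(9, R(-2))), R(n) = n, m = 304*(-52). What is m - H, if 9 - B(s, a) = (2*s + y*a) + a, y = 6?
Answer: -15628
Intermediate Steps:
m = -15808
B(s, a) = 9 - 7*a - 2*s (B(s, a) = 9 - ((2*s + 6*a) + a) = 9 - (2*s + 7*a) = 9 + (-7*a - 2*s) = 9 - 7*a - 2*s)
H = -180 (H = 2*(-95 + (9 - 7*(-2) - 2*9)) = 2*(-95 + (9 + 14 - 18)) = 2*(-95 + 5) = 2*(-90) = -180)
m - H = -15808 - 1*(-180) = -15808 + 180 = -15628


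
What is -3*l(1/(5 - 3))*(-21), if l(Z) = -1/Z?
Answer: -126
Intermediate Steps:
-3*l(1/(5 - 3))*(-21) = -(-3)/(1/(5 - 3))*(-21) = -(-3)/(1/2)*(-21) = -(-3)/½*(-21) = -(-3)*2*(-21) = -3*(-2)*(-21) = 6*(-21) = -126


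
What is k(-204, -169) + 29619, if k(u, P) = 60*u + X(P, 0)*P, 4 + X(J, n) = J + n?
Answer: 46616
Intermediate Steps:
X(J, n) = -4 + J + n (X(J, n) = -4 + (J + n) = -4 + J + n)
k(u, P) = 60*u + P*(-4 + P) (k(u, P) = 60*u + (-4 + P + 0)*P = 60*u + (-4 + P)*P = 60*u + P*(-4 + P))
k(-204, -169) + 29619 = (60*(-204) - 169*(-4 - 169)) + 29619 = (-12240 - 169*(-173)) + 29619 = (-12240 + 29237) + 29619 = 16997 + 29619 = 46616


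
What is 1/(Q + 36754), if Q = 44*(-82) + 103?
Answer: 1/33249 ≈ 3.0076e-5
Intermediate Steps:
Q = -3505 (Q = -3608 + 103 = -3505)
1/(Q + 36754) = 1/(-3505 + 36754) = 1/33249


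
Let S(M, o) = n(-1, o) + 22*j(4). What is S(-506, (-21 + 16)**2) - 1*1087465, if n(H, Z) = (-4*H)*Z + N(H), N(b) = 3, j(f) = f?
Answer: -1087274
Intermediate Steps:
n(H, Z) = 3 - 4*H*Z (n(H, Z) = (-4*H)*Z + 3 = -4*H*Z + 3 = 3 - 4*H*Z)
S(M, o) = 91 + 4*o (S(M, o) = (3 - 4*(-1)*o) + 22*4 = (3 + 4*o) + 88 = 91 + 4*o)
S(-506, (-21 + 16)**2) - 1*1087465 = (91 + 4*(-21 + 16)**2) - 1*1087465 = (91 + 4*(-5)**2) - 1087465 = (91 + 4*25) - 1087465 = (91 + 100) - 1087465 = 191 - 1087465 = -1087274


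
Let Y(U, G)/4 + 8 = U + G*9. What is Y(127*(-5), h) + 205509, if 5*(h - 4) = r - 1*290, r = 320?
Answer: 203297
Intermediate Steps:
h = 10 (h = 4 + (320 - 1*290)/5 = 4 + (320 - 290)/5 = 4 + (⅕)*30 = 4 + 6 = 10)
Y(U, G) = -32 + 4*U + 36*G (Y(U, G) = -32 + 4*(U + G*9) = -32 + 4*(U + 9*G) = -32 + (4*U + 36*G) = -32 + 4*U + 36*G)
Y(127*(-5), h) + 205509 = (-32 + 4*(127*(-5)) + 36*10) + 205509 = (-32 + 4*(-635) + 360) + 205509 = (-32 - 2540 + 360) + 205509 = -2212 + 205509 = 203297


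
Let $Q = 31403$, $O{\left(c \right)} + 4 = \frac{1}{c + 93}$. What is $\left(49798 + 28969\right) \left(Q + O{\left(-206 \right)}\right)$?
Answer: $\frac{279472089962}{113} \approx 2.4732 \cdot 10^{9}$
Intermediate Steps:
$O{\left(c \right)} = -4 + \frac{1}{93 + c}$ ($O{\left(c \right)} = -4 + \frac{1}{c + 93} = -4 + \frac{1}{93 + c}$)
$\left(49798 + 28969\right) \left(Q + O{\left(-206 \right)}\right) = \left(49798 + 28969\right) \left(31403 + \frac{-371 - -824}{93 - 206}\right) = 78767 \left(31403 + \frac{-371 + 824}{-113}\right) = 78767 \left(31403 - \frac{453}{113}\right) = 78767 \cdot \frac{3548086}{113} = \frac{279472089962}{113}$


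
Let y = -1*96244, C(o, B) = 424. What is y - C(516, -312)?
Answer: -96668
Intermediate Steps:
y = -96244
y - C(516, -312) = -96244 - 1*424 = -96244 - 424 = -96668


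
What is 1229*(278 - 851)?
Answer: -704217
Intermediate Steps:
1229*(278 - 851) = 1229*(-573) = -704217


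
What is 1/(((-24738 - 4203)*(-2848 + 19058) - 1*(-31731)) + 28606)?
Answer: -1/469073273 ≈ -2.1319e-9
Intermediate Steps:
1/(((-24738 - 4203)*(-2848 + 19058) - 1*(-31731)) + 28606) = 1/((-28941*16210 + 31731) + 28606) = 1/((-469133610 + 31731) + 28606) = 1/(-469101879 + 28606) = 1/(-469073273) = -1/469073273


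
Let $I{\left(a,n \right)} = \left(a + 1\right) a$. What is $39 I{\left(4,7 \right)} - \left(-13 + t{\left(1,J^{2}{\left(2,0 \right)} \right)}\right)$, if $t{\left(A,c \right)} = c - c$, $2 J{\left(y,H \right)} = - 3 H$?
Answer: $793$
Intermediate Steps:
$J{\left(y,H \right)} = - \frac{3 H}{2}$ ($J{\left(y,H \right)} = \frac{\left(-3\right) H}{2} = - \frac{3 H}{2}$)
$I{\left(a,n \right)} = a \left(1 + a\right)$ ($I{\left(a,n \right)} = \left(1 + a\right) a = a \left(1 + a\right)$)
$t{\left(A,c \right)} = 0$
$39 I{\left(4,7 \right)} - \left(-13 + t{\left(1,J^{2}{\left(2,0 \right)} \right)}\right) = 39 \cdot 4 \left(1 + 4\right) + \left(13 - 0\right) = 39 \cdot 4 \cdot 5 + \left(13 + 0\right) = 39 \cdot 20 + 13 = 780 + 13 = 793$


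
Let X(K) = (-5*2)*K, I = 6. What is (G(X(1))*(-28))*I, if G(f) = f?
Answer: 1680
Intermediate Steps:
X(K) = -10*K
(G(X(1))*(-28))*I = (-10*1*(-28))*6 = -10*(-28)*6 = 280*6 = 1680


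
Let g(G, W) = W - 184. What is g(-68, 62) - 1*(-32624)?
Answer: 32502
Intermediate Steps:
g(G, W) = -184 + W
g(-68, 62) - 1*(-32624) = (-184 + 62) - 1*(-32624) = -122 + 32624 = 32502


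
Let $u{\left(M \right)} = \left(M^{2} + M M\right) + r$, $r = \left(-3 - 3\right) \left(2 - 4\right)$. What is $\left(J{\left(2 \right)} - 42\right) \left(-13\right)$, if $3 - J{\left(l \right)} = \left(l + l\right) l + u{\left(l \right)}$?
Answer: $871$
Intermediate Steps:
$r = 12$ ($r = \left(-6\right) \left(-2\right) = 12$)
$u{\left(M \right)} = 12 + 2 M^{2}$ ($u{\left(M \right)} = \left(M^{2} + M M\right) + 12 = \left(M^{2} + M^{2}\right) + 12 = 2 M^{2} + 12 = 12 + 2 M^{2}$)
$J{\left(l \right)} = -9 - 4 l^{2}$ ($J{\left(l \right)} = 3 - \left(\left(l + l\right) l + \left(12 + 2 l^{2}\right)\right) = 3 - \left(2 l l + \left(12 + 2 l^{2}\right)\right) = 3 - \left(2 l^{2} + \left(12 + 2 l^{2}\right)\right) = 3 - \left(12 + 4 l^{2}\right) = -9 - 4 l^{2}$)
$\left(J{\left(2 \right)} - 42\right) \left(-13\right) = \left(\left(-9 - 4 \cdot 2^{2}\right) - 42\right) \left(-13\right) = \left(\left(-9 - 16\right) - 42\right) \left(-13\right) = \left(-25 - 42\right) \left(-13\right) = \left(-67\right) \left(-13\right) = 871$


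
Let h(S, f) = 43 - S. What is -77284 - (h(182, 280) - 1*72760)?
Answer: -4385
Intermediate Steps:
-77284 - (h(182, 280) - 1*72760) = -77284 - ((43 - 1*182) - 1*72760) = -77284 - ((43 - 182) - 72760) = -77284 - (-139 - 72760) = -77284 - 1*(-72899) = -77284 + 72899 = -4385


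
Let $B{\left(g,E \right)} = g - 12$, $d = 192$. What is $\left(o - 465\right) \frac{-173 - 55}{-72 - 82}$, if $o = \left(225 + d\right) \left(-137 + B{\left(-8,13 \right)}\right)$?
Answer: $- \frac{683316}{7} \approx -97617.0$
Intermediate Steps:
$B{\left(g,E \right)} = -12 + g$
$o = -65469$ ($o = \left(225 + 192\right) \left(-137 - 20\right) = 417 \left(-137 - 20\right) = 417 \left(-157\right) = -65469$)
$\left(o - 465\right) \frac{-173 - 55}{-72 - 82} = \left(-65469 - 465\right) \frac{-173 - 55}{-72 - 82} = - 65934 \left(- \frac{228}{-154}\right) = - 65934 \left(\left(-228\right) \left(- \frac{1}{154}\right)\right) = \left(-65934\right) \frac{114}{77} = - \frac{683316}{7}$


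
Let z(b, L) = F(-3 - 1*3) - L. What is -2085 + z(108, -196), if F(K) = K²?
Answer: -1853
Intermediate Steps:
z(b, L) = 36 - L (z(b, L) = (-3 - 1*3)² - L = (-3 - 3)² - L = (-6)² - L = 36 - L)
-2085 + z(108, -196) = -2085 + (36 - 1*(-196)) = -2085 + (36 + 196) = -2085 + 232 = -1853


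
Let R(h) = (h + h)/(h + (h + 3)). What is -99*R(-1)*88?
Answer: 17424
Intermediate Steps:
R(h) = 2*h/(3 + 2*h) (R(h) = (2*h)/(h + (3 + h)) = (2*h)/(3 + 2*h) = 2*h/(3 + 2*h))
-99*R(-1)*88 = -198*(-1)/(3 + 2*(-1))*88 = -198*(-1)/(3 - 2)*88 = -198*(-1)/1*88 = -198*(-1)*88 = -99*(-2)*88 = 198*88 = 17424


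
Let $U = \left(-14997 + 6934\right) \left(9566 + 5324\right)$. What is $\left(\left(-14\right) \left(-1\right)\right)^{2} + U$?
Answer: $-120057874$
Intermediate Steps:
$U = -120058070$ ($U = \left(-8063\right) 14890 = -120058070$)
$\left(\left(-14\right) \left(-1\right)\right)^{2} + U = \left(\left(-14\right) \left(-1\right)\right)^{2} - 120058070 = 14^{2} - 120058070 = 196 - 120058070 = -120057874$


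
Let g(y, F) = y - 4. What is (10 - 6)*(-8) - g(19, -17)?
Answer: -47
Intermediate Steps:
g(y, F) = -4 + y
(10 - 6)*(-8) - g(19, -17) = (10 - 6)*(-8) - (-4 + 19) = 4*(-8) - 1*15 = -32 - 15 = -47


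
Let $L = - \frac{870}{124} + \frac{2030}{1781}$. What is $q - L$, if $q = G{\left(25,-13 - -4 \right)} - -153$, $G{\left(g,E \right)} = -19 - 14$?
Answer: $\frac{13899515}{110422} \approx 125.88$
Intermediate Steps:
$G{\left(g,E \right)} = -33$ ($G{\left(g,E \right)} = -19 - 14 = -33$)
$L = - \frac{648875}{110422}$ ($L = \left(-870\right) \frac{1}{124} + 2030 \cdot \frac{1}{1781} = - \frac{435}{62} + \frac{2030}{1781} = - \frac{648875}{110422} \approx -5.8763$)
$q = 120$ ($q = -33 - -153 = -33 + 153 = 120$)
$q - L = 120 - - \frac{648875}{110422} = 120 + \frac{648875}{110422} = \frac{13899515}{110422}$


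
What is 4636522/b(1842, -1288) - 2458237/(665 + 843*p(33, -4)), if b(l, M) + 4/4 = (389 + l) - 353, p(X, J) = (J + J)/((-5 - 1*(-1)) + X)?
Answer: -75662592219/23539457 ≈ -3214.3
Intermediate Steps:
p(X, J) = 2*J/(-4 + X) (p(X, J) = (2*J)/((-5 + 1) + X) = (2*J)/(-4 + X) = 2*J/(-4 + X))
b(l, M) = 35 + l (b(l, M) = -1 + ((389 + l) - 353) = -1 + (36 + l) = 35 + l)
4636522/b(1842, -1288) - 2458237/(665 + 843*p(33, -4)) = 4636522/(35 + 1842) - 2458237/(665 + 843*(2*(-4)/(-4 + 33))) = 4636522/1877 - 2458237/(665 + 843*(2*(-4)/29)) = 4636522*(1/1877) - 2458237/(665 + 843*(2*(-4)*(1/29))) = 4636522/1877 - 2458237/(665 + 843*(-8/29)) = 4636522/1877 - 2458237/(665 - 6744/29) = 4636522/1877 - 2458237/12541/29 = 4636522/1877 - 2458237*29/12541 = 4636522/1877 - 71288873/12541 = -75662592219/23539457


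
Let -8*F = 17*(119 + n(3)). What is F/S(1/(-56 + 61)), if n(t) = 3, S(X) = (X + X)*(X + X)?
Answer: -25925/16 ≈ -1620.3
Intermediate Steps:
S(X) = 4*X² (S(X) = (2*X)*(2*X) = 4*X²)
F = -1037/4 (F = -17*(119 + 3)/8 = -17*122/8 = -⅛*2074 = -1037/4 ≈ -259.25)
F/S(1/(-56 + 61)) = -1037*(-56 + 61)²/4/4 = -1037/(4*(4*(1/5)²)) = -1037/(4*(4*(⅕)²)) = -1037/(4*(4*(1/25))) = -1037/(4*4/25) = -1037/4*25/4 = -25925/16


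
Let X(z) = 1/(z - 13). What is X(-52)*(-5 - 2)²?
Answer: -49/65 ≈ -0.75385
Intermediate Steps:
X(z) = 1/(-13 + z)
X(-52)*(-5 - 2)² = (-5 - 2)²/(-13 - 52) = (-7)²/(-65) = -1/65*49 = -49/65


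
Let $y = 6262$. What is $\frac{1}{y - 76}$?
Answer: $\frac{1}{6186} \approx 0.00016166$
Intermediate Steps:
$\frac{1}{y - 76} = \frac{1}{6262 - 76} = \frac{1}{6186}$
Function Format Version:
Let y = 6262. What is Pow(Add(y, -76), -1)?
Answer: Rational(1, 6186) ≈ 0.00016166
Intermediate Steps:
Pow(Add(y, -76), -1) = Pow(Add(6262, -76), -1) = Pow(6186, -1) = Rational(1, 6186)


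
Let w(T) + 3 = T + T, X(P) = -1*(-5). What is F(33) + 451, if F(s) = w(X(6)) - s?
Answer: 425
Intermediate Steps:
X(P) = 5
w(T) = -3 + 2*T (w(T) = -3 + (T + T) = -3 + 2*T)
F(s) = 7 - s (F(s) = (-3 + 2*5) - s = (-3 + 10) - s = 7 - s)
F(33) + 451 = (7 - 1*33) + 451 = (7 - 33) + 451 = -26 + 451 = 425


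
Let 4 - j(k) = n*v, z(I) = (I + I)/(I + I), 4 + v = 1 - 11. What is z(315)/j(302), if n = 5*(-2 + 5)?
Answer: 1/214 ≈ 0.0046729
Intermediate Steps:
n = 15 (n = 5*3 = 15)
v = -14 (v = -4 + (1 - 11) = -4 - 10 = -14)
z(I) = 1 (z(I) = (2*I)/((2*I)) = (2*I)*(1/(2*I)) = 1)
j(k) = 214 (j(k) = 4 - 15*(-14) = 4 - 1*(-210) = 4 + 210 = 214)
z(315)/j(302) = 1/214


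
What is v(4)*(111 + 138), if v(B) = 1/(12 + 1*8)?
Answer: 249/20 ≈ 12.450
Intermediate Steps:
v(B) = 1/20 (v(B) = 1/(12 + 8) = 1/20)
v(4)*(111 + 138) = (111 + 138)/20 = (1/20)*249 = 249/20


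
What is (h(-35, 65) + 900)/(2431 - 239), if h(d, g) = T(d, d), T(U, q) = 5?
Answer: 905/2192 ≈ 0.41287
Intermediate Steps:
h(d, g) = 5
(h(-35, 65) + 900)/(2431 - 239) = (5 + 900)/(2431 - 239) = 905/2192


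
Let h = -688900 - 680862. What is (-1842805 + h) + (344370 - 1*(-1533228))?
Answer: -1334969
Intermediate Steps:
h = -1369762
(-1842805 + h) + (344370 - 1*(-1533228)) = (-1842805 - 1369762) + (344370 - 1*(-1533228)) = -3212567 + (344370 + 1533228) = -3212567 + 1877598 = -1334969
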